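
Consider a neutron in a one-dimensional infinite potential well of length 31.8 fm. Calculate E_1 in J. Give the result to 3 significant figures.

E_1 = 3.24×10^-14 J

For an infinite well E_n = n²h²/(8m_nL²), so E_1 = h²/(8m_nL²) = (6.626×10^-34)²/(8·1.675×10^-27·(3.18×10^-14 m)²) = 3.240×10^-14 J.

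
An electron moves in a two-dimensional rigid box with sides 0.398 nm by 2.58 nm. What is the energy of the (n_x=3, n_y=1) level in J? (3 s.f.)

E = 3.43×10^-18 J

For a 2D rectangular well E = (h²/8m_e)·Σ n_i²/L_i² = (6.626×10^-34)²/(8·9.109×10^-31) · [3²/(0.398 nm)² + 1²/(2.58 nm)²].
Evaluating gives E = 3.43×10^-18 J.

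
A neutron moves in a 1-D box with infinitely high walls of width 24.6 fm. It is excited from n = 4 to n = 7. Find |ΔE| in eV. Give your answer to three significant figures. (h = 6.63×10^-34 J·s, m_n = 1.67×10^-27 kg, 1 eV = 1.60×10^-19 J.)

E_1 = h²/(8m_nL²) = 5.437×10^-14 J.
|ΔE| = |4² − 7²|·E_1 = 33·5.437×10^-14 J = 1.794×10^-12 J = 1.12×10^7 eV.

|ΔE| = 1.12×10^7 eV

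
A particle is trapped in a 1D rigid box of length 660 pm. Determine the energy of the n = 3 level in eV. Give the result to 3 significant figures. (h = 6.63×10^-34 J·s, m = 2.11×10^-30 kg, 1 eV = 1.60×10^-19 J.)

For an infinite well E_n = n²h²/(8mL²), so E_1 = h²/(8mL²) = (6.63×10^-34)²/(8·2.11×10^-30·(6.60×10^-10 m)²) = 5.978×10^-20 J.
Then E_3 = 3²·E_1 = 9·5.978×10^-20 J = 5.380×10^-19 J.
Converting, E_3 = 5.380×10^-19 J / (1.60×10^-19 J/eV) = 3.36 eV.

E_3 = 3.36 eV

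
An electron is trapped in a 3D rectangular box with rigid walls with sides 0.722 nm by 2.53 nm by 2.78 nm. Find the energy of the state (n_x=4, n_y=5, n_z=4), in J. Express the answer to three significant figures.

For a 3D rectangular well E = (h²/8m_e)·Σ n_i²/L_i² = (6.626×10^-34)²/(8·9.109×10^-31) · [4²/(0.722 nm)² + 5²/(2.53 nm)² + 4²/(2.78 nm)²].
Evaluating gives E = 2.21×10^-18 J.

E = 2.21×10^-18 J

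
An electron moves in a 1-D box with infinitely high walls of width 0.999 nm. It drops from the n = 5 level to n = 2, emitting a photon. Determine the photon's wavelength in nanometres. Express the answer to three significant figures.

λ = 157 nm

E_1 = h²/(8m_eL²) = 6.037×10^-20 J, so ΔE = (5² − 2²)E_1 = 1.268×10^-18 J.
λ = hc/ΔE = (6.626×10^-34·2.998×10^8)/1.268×10^-18 = 1.57×10^-7 m = 157 nm.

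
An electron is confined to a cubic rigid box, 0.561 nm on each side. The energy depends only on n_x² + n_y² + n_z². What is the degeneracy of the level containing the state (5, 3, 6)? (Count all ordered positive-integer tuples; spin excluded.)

degeneracy = 6

The level has n_x² + n_y² + n_z² = 70. The ordered positive-integer solutions are (3, 5, 6), (3, 6, 5), (5, 3, 6), (5, 6, 3), (6, 3, 5), (6, 5, 3).
That gives 6 states.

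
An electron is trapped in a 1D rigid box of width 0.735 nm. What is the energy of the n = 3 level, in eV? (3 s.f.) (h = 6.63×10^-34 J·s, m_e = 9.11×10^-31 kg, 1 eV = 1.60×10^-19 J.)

For an infinite well E_n = n²h²/(8m_eL²), so E_1 = h²/(8m_eL²) = (6.63×10^-34)²/(8·9.11×10^-31·(7.35×10^-10 m)²) = 1.116×10^-19 J.
Then E_3 = 3²·E_1 = 9·1.116×10^-19 J = 1.004×10^-18 J.
Converting, E_3 = 1.004×10^-18 J / (1.60×10^-19 J/eV) = 6.28 eV.

E_3 = 6.28 eV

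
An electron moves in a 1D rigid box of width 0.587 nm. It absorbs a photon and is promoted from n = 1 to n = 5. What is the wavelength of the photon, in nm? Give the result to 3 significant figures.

E_1 = h²/(8m_eL²) = 1.749×10^-19 J, so ΔE = (5² − 1²)E_1 = 4.198×10^-18 J.
λ = hc/ΔE = (6.626×10^-34·2.998×10^8)/4.198×10^-18 = 4.73×10^-8 m = 47.3 nm.

λ = 47.3 nm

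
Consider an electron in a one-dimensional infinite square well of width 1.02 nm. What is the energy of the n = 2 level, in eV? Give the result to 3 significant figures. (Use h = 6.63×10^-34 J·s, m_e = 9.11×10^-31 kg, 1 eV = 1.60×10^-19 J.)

For an infinite well E_n = n²h²/(8m_eL²), so E_1 = h²/(8m_eL²) = (6.63×10^-34)²/(8·9.11×10^-31·(1.02×10^-9 m)²) = 5.797×10^-20 J.
Then E_2 = 2²·E_1 = 4·5.797×10^-20 J = 2.319×10^-19 J.
Converting, E_2 = 2.319×10^-19 J / (1.60×10^-19 J/eV) = 1.45 eV.

E_2 = 1.45 eV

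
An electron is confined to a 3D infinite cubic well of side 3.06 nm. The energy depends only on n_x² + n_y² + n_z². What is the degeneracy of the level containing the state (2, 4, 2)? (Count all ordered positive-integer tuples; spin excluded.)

degeneracy = 3

The level has n_x² + n_y² + n_z² = 24. The ordered positive-integer solutions are (2, 2, 4), (2, 4, 2), (4, 2, 2).
That gives 3 states.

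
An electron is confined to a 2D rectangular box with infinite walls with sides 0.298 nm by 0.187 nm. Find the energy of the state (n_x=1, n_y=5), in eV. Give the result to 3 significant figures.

E = 273 eV

For a 2D rectangular well E = (h²/8m_e)·Σ n_i²/L_i² = (6.626×10^-34)²/(8·9.109×10^-31) · [1²/(0.298 nm)² + 5²/(0.187 nm)²].
Evaluating gives E = 4.375×10^-17 J = 273 eV.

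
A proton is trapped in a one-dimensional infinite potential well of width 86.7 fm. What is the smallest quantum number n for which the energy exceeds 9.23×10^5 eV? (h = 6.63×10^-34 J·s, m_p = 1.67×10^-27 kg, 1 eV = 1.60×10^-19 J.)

E_1 = h²/(8m_pL²) = 4.377×10^-15 J = 2.736×10^4 eV.
Need n² > 9.23×10^5/2.736×10^4 = 33.74, i.e. n > 5.809.
The smallest integer satisfying this is n = 6.

n = 6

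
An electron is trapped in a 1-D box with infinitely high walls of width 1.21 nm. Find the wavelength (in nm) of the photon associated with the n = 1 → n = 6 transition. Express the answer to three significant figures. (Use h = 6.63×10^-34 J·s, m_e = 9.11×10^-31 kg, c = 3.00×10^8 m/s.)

E_1 = h²/(8m_eL²) = 4.120×10^-20 J, so ΔE = (6² − 1²)E_1 = 1.442×10^-18 J.
λ = hc/ΔE = (6.63×10^-34·3.00×10^8)/1.442×10^-18 = 1.38×10^-7 m = 138 nm.

λ = 138 nm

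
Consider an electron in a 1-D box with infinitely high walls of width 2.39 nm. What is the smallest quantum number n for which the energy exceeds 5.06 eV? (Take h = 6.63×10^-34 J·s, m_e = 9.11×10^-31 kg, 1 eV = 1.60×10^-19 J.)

E_1 = h²/(8m_eL²) = 1.056×10^-20 J = 0.06600 eV.
Need n² > 5.06/0.06600 = 76.67, i.e. n > 8.756.
The smallest integer satisfying this is n = 9.

n = 9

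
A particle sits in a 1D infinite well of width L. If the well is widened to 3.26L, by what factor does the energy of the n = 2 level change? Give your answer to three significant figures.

0.0941

E_n ∝ 1/L², so the energy scales by 1/3.26² = 0.0941.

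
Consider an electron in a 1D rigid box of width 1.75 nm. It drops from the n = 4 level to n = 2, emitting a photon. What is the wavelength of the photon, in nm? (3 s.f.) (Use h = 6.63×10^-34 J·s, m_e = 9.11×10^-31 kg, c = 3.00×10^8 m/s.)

λ = 842 nm

E_1 = h²/(8m_eL²) = 1.969×10^-20 J, so ΔE = (4² − 2²)E_1 = 2.363×10^-19 J.
λ = hc/ΔE = (6.63×10^-34·3.00×10^8)/2.363×10^-19 = 8.42×10^-7 m = 842 nm.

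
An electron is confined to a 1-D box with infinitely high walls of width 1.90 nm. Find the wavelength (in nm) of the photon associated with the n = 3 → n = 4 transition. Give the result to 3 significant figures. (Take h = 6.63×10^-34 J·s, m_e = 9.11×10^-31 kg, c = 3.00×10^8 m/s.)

E_1 = h²/(8m_eL²) = 1.671×10^-20 J, so ΔE = (4² − 3²)E_1 = 1.170×10^-19 J.
λ = hc/ΔE = (6.63×10^-34·3.00×10^8)/1.170×10^-19 = 1.70×10^-6 m = 1.70×10^3 nm.

λ = 1.70×10^3 nm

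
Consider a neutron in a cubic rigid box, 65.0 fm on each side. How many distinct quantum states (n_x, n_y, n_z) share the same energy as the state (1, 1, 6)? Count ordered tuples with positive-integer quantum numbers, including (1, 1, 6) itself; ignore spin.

The level has n_x² + n_y² + n_z² = 38. The ordered positive-integer solutions are (1, 1, 6), (1, 6, 1), (2, 3, 5), (2, 5, 3), (3, 2, 5), (3, 5, 2), (5, 2, 3), (5, 3, 2), (6, 1, 1).
That gives 9 states.

degeneracy = 9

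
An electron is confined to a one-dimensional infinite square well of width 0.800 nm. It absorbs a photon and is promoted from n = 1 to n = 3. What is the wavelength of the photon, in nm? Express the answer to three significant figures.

λ = 264 nm

E_1 = h²/(8m_eL²) = 9.414×10^-20 J, so ΔE = (3² − 1²)E_1 = 7.531×10^-19 J.
λ = hc/ΔE = (6.626×10^-34·2.998×10^8)/7.531×10^-19 = 2.64×10^-7 m = 264 nm.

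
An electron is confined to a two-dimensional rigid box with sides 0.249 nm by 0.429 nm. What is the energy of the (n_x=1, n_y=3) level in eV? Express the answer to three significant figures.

E = 24.5 eV

For a 2D rectangular well E = (h²/8m_e)·Σ n_i²/L_i² = (6.626×10^-34)²/(8·9.109×10^-31) · [1²/(0.249 nm)² + 3²/(0.429 nm)²].
Evaluating gives E = 3.918×10^-18 J = 24.5 eV.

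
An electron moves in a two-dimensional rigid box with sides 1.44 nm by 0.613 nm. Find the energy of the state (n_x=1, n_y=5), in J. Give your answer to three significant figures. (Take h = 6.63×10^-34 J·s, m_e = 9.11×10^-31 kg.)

For a 2D rectangular well E = (h²/8m_e)·Σ n_i²/L_i² = (6.63×10^-34)²/(8·9.11×10^-31) · [1²/(1.44 nm)² + 5²/(0.613 nm)²].
Evaluating gives E = 4.04×10^-18 J.

E = 4.04×10^-18 J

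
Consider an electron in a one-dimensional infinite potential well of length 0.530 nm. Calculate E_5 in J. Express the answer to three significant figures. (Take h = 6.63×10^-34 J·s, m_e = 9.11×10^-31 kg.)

E_5 = 5.37×10^-18 J

For an infinite well E_n = n²h²/(8m_eL²), so E_1 = h²/(8m_eL²) = (6.63×10^-34)²/(8·9.11×10^-31·(5.30×10^-10 m)²) = 2.147×10^-19 J.
Then E_5 = 5²·E_1 = 25·2.147×10^-19 J = 5.37×10^-18 J.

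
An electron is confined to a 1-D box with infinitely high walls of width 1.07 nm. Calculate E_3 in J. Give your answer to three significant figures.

For an infinite well E_n = n²h²/(8m_eL²), so E_1 = h²/(8m_eL²) = (6.626×10^-34)²/(8·9.109×10^-31·(1.07×10^-9 m)²) = 5.262×10^-20 J.
Then E_3 = 3²·E_1 = 9·5.262×10^-20 J = 4.74×10^-19 J.

E_3 = 4.74×10^-19 J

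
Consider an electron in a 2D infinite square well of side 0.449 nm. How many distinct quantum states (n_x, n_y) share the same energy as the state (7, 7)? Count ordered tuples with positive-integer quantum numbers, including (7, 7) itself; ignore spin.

degeneracy = 1

The level has n_x² + n_y² = 98. The ordered positive-integer solutions are (7, 7).
That gives 1 state.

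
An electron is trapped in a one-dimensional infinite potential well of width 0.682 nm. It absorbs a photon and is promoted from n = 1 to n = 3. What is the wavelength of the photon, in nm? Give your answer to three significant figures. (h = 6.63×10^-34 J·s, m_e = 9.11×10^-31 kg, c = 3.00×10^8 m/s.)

E_1 = h²/(8m_eL²) = 1.297×10^-19 J, so ΔE = (3² − 1²)E_1 = 1.038×10^-18 J.
λ = hc/ΔE = (6.63×10^-34·3.00×10^8)/1.038×10^-18 = 1.92×10^-7 m = 192 nm.

λ = 192 nm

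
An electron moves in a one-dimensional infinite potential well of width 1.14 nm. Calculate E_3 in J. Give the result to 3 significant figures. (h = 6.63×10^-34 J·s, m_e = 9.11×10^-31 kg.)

E_3 = 4.18×10^-19 J

For an infinite well E_n = n²h²/(8m_eL²), so E_1 = h²/(8m_eL²) = (6.63×10^-34)²/(8·9.11×10^-31·(1.14×10^-9 m)²) = 4.641×10^-20 J.
Then E_3 = 3²·E_1 = 9·4.641×10^-20 J = 4.18×10^-19 J.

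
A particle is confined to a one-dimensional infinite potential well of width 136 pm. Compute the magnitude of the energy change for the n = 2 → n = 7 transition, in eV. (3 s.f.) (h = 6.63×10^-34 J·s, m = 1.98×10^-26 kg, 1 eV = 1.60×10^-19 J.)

|ΔE| = 0.0422 eV

E_1 = h²/(8mL²) = 1.500×10^-22 J.
|ΔE| = |2² − 7²|·E_1 = 45·1.500×10^-22 J = 6.750×10^-21 J = 0.0422 eV.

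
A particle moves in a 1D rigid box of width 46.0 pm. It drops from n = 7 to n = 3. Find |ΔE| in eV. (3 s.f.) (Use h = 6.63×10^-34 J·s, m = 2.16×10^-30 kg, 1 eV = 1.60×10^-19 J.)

|ΔE| = 3.01×10^3 eV

E_1 = h²/(8mL²) = 1.202×10^-17 J.
|ΔE| = |7² − 3²|·E_1 = 40·1.202×10^-17 J = 4.808×10^-16 J = 3.01×10^3 eV.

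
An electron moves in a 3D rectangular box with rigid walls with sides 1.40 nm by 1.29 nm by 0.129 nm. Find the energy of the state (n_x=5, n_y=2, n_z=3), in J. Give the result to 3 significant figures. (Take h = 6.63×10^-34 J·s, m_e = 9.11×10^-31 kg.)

E = 3.35×10^-17 J

For a 3D rectangular well E = (h²/8m_e)·Σ n_i²/L_i² = (6.63×10^-34)²/(8·9.11×10^-31) · [5²/(1.40 nm)² + 2²/(1.29 nm)² + 3²/(0.129 nm)²].
Evaluating gives E = 3.35×10^-17 J.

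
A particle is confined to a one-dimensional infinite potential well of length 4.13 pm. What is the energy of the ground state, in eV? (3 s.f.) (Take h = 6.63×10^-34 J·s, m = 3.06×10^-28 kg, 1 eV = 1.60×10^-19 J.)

For an infinite well E_n = n²h²/(8mL²), so E_1 = h²/(8mL²) = (6.63×10^-34)²/(8·3.06×10^-28·(4.13×10^-12 m)²) = 1.053×10^-17 J.
Converting, E_1 = 1.053×10^-17 J / (1.60×10^-19 J/eV) = 65.8 eV.

E_1 = 65.8 eV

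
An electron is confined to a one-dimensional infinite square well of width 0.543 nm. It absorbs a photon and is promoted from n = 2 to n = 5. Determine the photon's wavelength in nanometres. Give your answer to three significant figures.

E_1 = h²/(8m_eL²) = 2.043×10^-19 J, so ΔE = (5² − 2²)E_1 = 4.290×10^-18 J.
λ = hc/ΔE = (6.626×10^-34·2.998×10^8)/4.290×10^-18 = 4.63×10^-8 m = 46.3 nm.

λ = 46.3 nm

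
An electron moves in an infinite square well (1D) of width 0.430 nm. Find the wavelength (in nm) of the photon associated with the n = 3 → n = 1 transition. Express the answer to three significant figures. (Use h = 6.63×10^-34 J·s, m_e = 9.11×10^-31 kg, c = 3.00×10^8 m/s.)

λ = 76.2 nm

E_1 = h²/(8m_eL²) = 3.262×10^-19 J, so ΔE = (3² − 1²)E_1 = 2.610×10^-18 J.
λ = hc/ΔE = (6.63×10^-34·3.00×10^8)/2.610×10^-18 = 7.62×10^-8 m = 76.2 nm.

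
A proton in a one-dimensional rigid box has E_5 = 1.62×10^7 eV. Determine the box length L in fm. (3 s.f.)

L = 17.8 fm

From E_n = n²h²/(8m_pL²), L = n·h/√(8m_pE_n).
E_5 = 1.62×10^7 eV = 2.595×10^-12 J, so L = 5·6.626×10^-34/√(8·1.673×10^-27·2.595×10^-12) = 1.78×10^-14 m = 17.8 fm.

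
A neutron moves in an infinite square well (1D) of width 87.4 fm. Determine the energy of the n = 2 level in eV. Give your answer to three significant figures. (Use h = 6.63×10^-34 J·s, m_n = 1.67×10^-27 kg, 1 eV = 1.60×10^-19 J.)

For an infinite well E_n = n²h²/(8m_nL²), so E_1 = h²/(8m_nL²) = (6.63×10^-34)²/(8·1.67×10^-27·(8.74×10^-14 m)²) = 4.307×10^-15 J.
Then E_2 = 2²·E_1 = 4·4.307×10^-15 J = 1.723×10^-14 J.
Converting, E_2 = 1.723×10^-14 J / (1.60×10^-19 J/eV) = 1.08×10^5 eV.

E_2 = 1.08×10^5 eV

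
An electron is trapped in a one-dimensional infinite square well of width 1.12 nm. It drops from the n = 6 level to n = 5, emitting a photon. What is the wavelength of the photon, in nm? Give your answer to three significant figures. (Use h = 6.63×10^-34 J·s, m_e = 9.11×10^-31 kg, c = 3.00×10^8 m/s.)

λ = 376 nm

E_1 = h²/(8m_eL²) = 4.808×10^-20 J, so ΔE = (6² − 5²)E_1 = 5.289×10^-19 J.
λ = hc/ΔE = (6.63×10^-34·3.00×10^8)/5.289×10^-19 = 3.76×10^-7 m = 376 nm.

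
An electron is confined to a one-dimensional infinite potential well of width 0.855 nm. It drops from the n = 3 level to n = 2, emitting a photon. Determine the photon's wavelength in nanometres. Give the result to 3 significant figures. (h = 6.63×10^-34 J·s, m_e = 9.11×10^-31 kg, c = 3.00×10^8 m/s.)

E_1 = h²/(8m_eL²) = 8.251×10^-20 J, so ΔE = (3² − 2²)E_1 = 4.125×10^-19 J.
λ = hc/ΔE = (6.63×10^-34·3.00×10^8)/4.125×10^-19 = 4.82×10^-7 m = 482 nm.

λ = 482 nm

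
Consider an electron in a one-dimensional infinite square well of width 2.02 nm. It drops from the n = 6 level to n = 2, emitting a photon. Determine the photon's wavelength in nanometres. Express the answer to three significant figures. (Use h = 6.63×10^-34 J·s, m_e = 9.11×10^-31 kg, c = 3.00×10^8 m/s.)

E_1 = h²/(8m_eL²) = 1.478×10^-20 J, so ΔE = (6² − 2²)E_1 = 4.730×10^-19 J.
λ = hc/ΔE = (6.63×10^-34·3.00×10^8)/4.730×10^-19 = 4.21×10^-7 m = 421 nm.

λ = 421 nm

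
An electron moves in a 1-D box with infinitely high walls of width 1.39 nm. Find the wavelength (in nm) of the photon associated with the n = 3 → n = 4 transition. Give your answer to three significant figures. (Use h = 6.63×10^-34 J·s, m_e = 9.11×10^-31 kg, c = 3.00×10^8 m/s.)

λ = 910 nm

E_1 = h²/(8m_eL²) = 3.122×10^-20 J, so ΔE = (4² − 3²)E_1 = 2.185×10^-19 J.
λ = hc/ΔE = (6.63×10^-34·3.00×10^8)/2.185×10^-19 = 9.10×10^-7 m = 910 nm.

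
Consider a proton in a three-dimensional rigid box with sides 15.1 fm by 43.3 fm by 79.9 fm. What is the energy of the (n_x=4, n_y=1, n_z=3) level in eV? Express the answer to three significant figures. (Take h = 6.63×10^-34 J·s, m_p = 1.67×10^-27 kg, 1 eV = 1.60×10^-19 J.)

For a 3D rectangular well E = (h²/8m_p)·Σ n_i²/L_i² = (6.63×10^-34)²/(8·1.67×10^-27) · [4²/(15.1 fm)² + 1²/(43.3 fm)² + 3²/(79.9 fm)²].
Evaluating gives E = 2.373×10^-12 J = 1.48×10^7 eV.

E = 1.48×10^7 eV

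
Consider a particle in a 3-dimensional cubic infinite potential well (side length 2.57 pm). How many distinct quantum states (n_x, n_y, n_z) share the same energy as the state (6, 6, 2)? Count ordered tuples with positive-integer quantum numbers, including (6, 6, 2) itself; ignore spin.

degeneracy = 3

The level has n_x² + n_y² + n_z² = 76. The ordered positive-integer solutions are (2, 6, 6), (6, 2, 6), (6, 6, 2).
That gives 3 states.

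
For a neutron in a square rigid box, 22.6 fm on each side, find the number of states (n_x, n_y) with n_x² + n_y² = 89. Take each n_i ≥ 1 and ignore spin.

degeneracy = 2

The level has n_x² + n_y² = 89. The ordered positive-integer solutions are (5, 8), (8, 5).
That gives 2 states.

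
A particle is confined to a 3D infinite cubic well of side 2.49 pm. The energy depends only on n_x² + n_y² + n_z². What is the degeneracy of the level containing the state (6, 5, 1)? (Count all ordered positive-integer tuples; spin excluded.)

degeneracy = 12

The level has n_x² + n_y² + n_z² = 62. The ordered positive-integer solutions are (1, 5, 6), (1, 6, 5), (2, 3, 7), (2, 7, 3), (3, 2, 7), (3, 7, 2), (5, 1, 6), (5, 6, 1), (6, 1, 5), (6, 5, 1), (7, 2, 3), (7, 3, 2).
That gives 12 states.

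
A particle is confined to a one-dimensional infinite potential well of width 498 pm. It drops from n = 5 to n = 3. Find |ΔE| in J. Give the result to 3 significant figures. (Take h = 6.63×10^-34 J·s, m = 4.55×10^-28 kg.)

|ΔE| = 7.79×10^-21 J

E_1 = h²/(8mL²) = 4.869×10^-22 J.
|ΔE| = |5² − 3²|·E_1 = 16·4.869×10^-22 J = 7.79×10^-21 J.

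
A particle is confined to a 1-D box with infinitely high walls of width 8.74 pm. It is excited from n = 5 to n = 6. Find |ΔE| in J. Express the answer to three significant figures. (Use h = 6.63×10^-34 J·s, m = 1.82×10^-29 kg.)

E_1 = h²/(8mL²) = 3.952×10^-17 J.
|ΔE| = |5² − 6²|·E_1 = 11·3.952×10^-17 J = 4.35×10^-16 J.

|ΔE| = 4.35×10^-16 J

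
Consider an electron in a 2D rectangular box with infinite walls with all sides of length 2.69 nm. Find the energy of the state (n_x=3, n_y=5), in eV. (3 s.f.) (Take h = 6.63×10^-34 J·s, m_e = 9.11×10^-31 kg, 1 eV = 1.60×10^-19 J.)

For a 2D rectangular well E = (h²/8m_e)·Σ n_i²/L_i² = (6.63×10^-34)²/(8·9.11×10^-31) · [3²/(2.69 nm)² + 5²/(2.69 nm)²].
Evaluating gives E = 2.834×10^-19 J = 1.77 eV.

E = 1.77 eV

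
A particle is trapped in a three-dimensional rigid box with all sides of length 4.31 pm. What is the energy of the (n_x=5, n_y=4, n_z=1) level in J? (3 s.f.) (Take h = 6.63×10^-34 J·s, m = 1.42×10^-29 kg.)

E = 8.75×10^-15 J

For a 3D rectangular well E = (h²/8m)·Σ n_i²/L_i² = (6.63×10^-34)²/(8·1.42×10^-29) · [5²/(4.31 pm)² + 4²/(4.31 pm)² + 1²/(4.31 pm)²].
Evaluating gives E = 8.75×10^-15 J.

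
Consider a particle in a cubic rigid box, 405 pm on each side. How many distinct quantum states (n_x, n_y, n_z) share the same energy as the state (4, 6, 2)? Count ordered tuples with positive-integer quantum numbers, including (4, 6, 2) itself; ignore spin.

The level has n_x² + n_y² + n_z² = 56. The ordered positive-integer solutions are (2, 4, 6), (2, 6, 4), (4, 2, 6), (4, 6, 2), (6, 2, 4), (6, 4, 2).
That gives 6 states.

degeneracy = 6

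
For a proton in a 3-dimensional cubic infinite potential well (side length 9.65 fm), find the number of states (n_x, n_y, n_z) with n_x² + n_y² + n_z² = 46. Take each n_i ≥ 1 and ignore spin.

degeneracy = 6

The level has n_x² + n_y² + n_z² = 46. The ordered positive-integer solutions are (1, 3, 6), (1, 6, 3), (3, 1, 6), (3, 6, 1), (6, 1, 3), (6, 3, 1).
That gives 6 states.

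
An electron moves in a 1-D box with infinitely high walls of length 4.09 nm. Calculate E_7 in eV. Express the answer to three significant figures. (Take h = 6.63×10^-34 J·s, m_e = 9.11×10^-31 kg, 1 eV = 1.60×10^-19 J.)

For an infinite well E_n = n²h²/(8m_eL²), so E_1 = h²/(8m_eL²) = (6.63×10^-34)²/(8·9.11×10^-31·(4.09×10^-9 m)²) = 3.606×10^-21 J.
Then E_7 = 7²·E_1 = 49·3.606×10^-21 J = 1.767×10^-19 J.
Converting, E_7 = 1.767×10^-19 J / (1.60×10^-19 J/eV) = 1.10 eV.

E_7 = 1.10 eV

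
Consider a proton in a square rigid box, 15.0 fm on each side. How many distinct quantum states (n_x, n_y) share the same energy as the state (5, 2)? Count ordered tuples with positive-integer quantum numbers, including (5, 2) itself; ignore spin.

The level has n_x² + n_y² = 29. The ordered positive-integer solutions are (2, 5), (5, 2).
That gives 2 states.

degeneracy = 2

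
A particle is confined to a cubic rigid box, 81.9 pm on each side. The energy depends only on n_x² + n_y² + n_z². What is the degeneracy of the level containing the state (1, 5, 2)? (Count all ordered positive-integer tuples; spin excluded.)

degeneracy = 6

The level has n_x² + n_y² + n_z² = 30. The ordered positive-integer solutions are (1, 2, 5), (1, 5, 2), (2, 1, 5), (2, 5, 1), (5, 1, 2), (5, 2, 1).
That gives 6 states.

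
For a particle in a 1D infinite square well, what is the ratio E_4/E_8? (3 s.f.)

0.250

E_n ∝ n², so E_4/E_8 = 4²/8² = 16/64 = 0.250.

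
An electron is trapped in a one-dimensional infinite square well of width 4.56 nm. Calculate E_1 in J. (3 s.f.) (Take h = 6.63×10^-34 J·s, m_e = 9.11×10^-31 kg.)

For an infinite well E_n = n²h²/(8m_eL²), so E_1 = h²/(8m_eL²) = (6.63×10^-34)²/(8·9.11×10^-31·(4.56×10^-9 m)²) = 2.901×10^-21 J.

E_1 = 2.90×10^-21 J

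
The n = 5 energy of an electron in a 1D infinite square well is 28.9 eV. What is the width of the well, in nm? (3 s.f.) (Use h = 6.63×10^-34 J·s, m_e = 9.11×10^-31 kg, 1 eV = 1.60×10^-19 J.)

From E_n = n²h²/(8m_eL²), L = n·h/√(8m_eE_n).
E_5 = 28.9 eV = 4.624×10^-18 J, so L = 5·6.63×10^-34/√(8·9.11×10^-31·4.624×10^-18) = 5.71×10^-10 m = 0.571 nm.

L = 0.571 nm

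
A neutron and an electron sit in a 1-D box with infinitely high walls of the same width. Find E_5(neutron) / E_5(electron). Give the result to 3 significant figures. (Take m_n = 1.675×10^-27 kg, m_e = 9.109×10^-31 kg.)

5.44×10^-4

E_n ∝ 1/m at fixed n and L, so the ratio is m_e/m_n = 9.109×10^-31/1.675×10^-27 = 5.44×10^-4.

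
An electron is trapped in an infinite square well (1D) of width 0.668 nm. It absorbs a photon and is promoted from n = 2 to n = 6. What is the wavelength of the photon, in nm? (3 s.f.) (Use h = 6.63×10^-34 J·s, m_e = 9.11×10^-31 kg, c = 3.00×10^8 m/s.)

λ = 46.0 nm

E_1 = h²/(8m_eL²) = 1.352×10^-19 J, so ΔE = (6² − 2²)E_1 = 4.326×10^-18 J.
λ = hc/ΔE = (6.63×10^-34·3.00×10^8)/4.326×10^-18 = 4.60×10^-8 m = 46.0 nm.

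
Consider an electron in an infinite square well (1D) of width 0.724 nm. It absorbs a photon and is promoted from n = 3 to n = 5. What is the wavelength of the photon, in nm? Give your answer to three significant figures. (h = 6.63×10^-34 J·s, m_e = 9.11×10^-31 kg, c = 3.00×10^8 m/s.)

λ = 108 nm

E_1 = h²/(8m_eL²) = 1.151×10^-19 J, so ΔE = (5² − 3²)E_1 = 1.842×10^-18 J.
λ = hc/ΔE = (6.63×10^-34·3.00×10^8)/1.842×10^-18 = 1.08×10^-7 m = 108 nm.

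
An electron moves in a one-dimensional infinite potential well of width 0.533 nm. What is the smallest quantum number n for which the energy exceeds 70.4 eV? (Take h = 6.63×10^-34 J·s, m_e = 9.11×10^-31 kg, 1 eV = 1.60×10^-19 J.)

n = 8

E_1 = h²/(8m_eL²) = 2.123×10^-19 J = 1.327 eV.
Need n² > 70.4/1.327 = 53.05, i.e. n > 7.284.
The smallest integer satisfying this is n = 8.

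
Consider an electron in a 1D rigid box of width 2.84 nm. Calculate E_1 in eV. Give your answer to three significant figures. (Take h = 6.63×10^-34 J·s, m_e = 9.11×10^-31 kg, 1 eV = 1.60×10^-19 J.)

For an infinite well E_n = n²h²/(8m_eL²), so E_1 = h²/(8m_eL²) = (6.63×10^-34)²/(8·9.11×10^-31·(2.84×10^-9 m)²) = 7.478×10^-21 J.
Converting, E_1 = 7.478×10^-21 J / (1.60×10^-19 J/eV) = 0.0467 eV.

E_1 = 0.0467 eV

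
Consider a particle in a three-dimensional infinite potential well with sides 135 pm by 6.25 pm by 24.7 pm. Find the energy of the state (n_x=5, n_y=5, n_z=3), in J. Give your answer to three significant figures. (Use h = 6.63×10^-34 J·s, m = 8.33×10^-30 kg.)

For a 3D rectangular well E = (h²/8m)·Σ n_i²/L_i² = (6.63×10^-34)²/(8·8.33×10^-30) · [5²/(135 pm)² + 5²/(6.25 pm)² + 3²/(24.7 pm)²].
Evaluating gives E = 4.33×10^-15 J.

E = 4.33×10^-15 J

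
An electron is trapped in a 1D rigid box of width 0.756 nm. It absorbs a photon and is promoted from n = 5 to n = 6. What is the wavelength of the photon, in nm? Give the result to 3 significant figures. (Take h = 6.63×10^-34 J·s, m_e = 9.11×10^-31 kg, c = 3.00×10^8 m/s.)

E_1 = h²/(8m_eL²) = 1.055×10^-19 J, so ΔE = (6² − 5²)E_1 = 1.160×10^-18 J.
λ = hc/ΔE = (6.63×10^-34·3.00×10^8)/1.160×10^-18 = 1.71×10^-7 m = 171 nm.

λ = 171 nm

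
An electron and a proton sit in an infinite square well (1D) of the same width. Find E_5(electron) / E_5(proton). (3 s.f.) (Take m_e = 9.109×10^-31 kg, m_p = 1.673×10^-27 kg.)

1.84×10^3

E_n ∝ 1/m at fixed n and L, so the ratio is m_p/m_e = 1.673×10^-27/9.109×10^-31 = 1.84×10^3.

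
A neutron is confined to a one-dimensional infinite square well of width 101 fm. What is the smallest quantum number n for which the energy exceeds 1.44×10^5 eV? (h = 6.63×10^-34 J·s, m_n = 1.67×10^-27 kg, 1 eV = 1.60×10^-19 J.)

n = 3

E_1 = h²/(8m_nL²) = 3.225×10^-15 J = 2.016×10^4 eV.
Need n² > 1.44×10^5/2.016×10^4 = 7.143, i.e. n > 2.673.
The smallest integer satisfying this is n = 3.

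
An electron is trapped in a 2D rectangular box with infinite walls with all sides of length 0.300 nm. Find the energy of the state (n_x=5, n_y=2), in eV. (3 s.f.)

For a 2D rectangular well E = (h²/8m_e)·Σ n_i²/L_i² = (6.626×10^-34)²/(8·9.109×10^-31) · [5²/(0.300 nm)² + 2²/(0.300 nm)²].
Evaluating gives E = 1.941×10^-17 J = 121 eV.

E = 121 eV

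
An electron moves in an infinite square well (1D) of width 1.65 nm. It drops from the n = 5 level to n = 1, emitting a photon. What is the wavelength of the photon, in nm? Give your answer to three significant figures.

E_1 = h²/(8m_eL²) = 2.213×10^-20 J, so ΔE = (5² − 1²)E_1 = 5.311×10^-19 J.
λ = hc/ΔE = (6.626×10^-34·2.998×10^8)/5.311×10^-19 = 3.74×10^-7 m = 374 nm.

λ = 374 nm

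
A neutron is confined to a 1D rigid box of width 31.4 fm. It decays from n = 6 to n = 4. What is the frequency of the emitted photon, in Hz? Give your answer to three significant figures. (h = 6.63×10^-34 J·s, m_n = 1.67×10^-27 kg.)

f = 1.01×10^21 Hz

E_1 = h²/(8m_nL²) = 3.337×10^-14 J and ΔE = (6² − 4²)E_1 = 6.674×10^-13 J.
f = ΔE/h = 6.674×10^-13/6.63×10^-34 = 1.01×10^21 Hz.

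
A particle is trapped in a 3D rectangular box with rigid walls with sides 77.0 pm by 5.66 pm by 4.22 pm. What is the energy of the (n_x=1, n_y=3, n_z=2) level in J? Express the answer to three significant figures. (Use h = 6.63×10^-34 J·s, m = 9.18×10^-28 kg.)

For a 3D rectangular well E = (h²/8m)·Σ n_i²/L_i² = (6.63×10^-34)²/(8·9.18×10^-28) · [1²/(77.0 pm)² + 3²/(5.66 pm)² + 2²/(4.22 pm)²].
Evaluating gives E = 3.03×10^-17 J.

E = 3.03×10^-17 J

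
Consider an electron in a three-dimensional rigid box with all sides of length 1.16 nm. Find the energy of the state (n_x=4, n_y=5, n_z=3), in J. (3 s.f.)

For a 3D rectangular well E = (h²/8m_e)·Σ n_i²/L_i² = (6.626×10^-34)²/(8·9.109×10^-31) · [4²/(1.16 nm)² + 5²/(1.16 nm)² + 3²/(1.16 nm)²].
Evaluating gives E = 2.24×10^-18 J.

E = 2.24×10^-18 J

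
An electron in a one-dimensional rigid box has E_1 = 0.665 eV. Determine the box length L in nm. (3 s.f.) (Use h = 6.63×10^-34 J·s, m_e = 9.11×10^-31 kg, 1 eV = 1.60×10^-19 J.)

From E_n = n²h²/(8m_eL²), L = n·h/√(8m_eE_n).
E_1 = 0.665 eV = 1.064×10^-19 J, so L = 1·6.63×10^-34/√(8·9.11×10^-31·1.064×10^-19) = 7.53×10^-10 m = 0.753 nm.

L = 0.753 nm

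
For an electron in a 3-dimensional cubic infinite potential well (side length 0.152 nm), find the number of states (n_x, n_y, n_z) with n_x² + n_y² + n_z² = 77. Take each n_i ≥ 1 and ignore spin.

The level has n_x² + n_y² + n_z² = 77. The ordered positive-integer solutions are (2, 3, 8), (2, 8, 3), (3, 2, 8), (3, 8, 2), (4, 5, 6), (4, 6, 5), (5, 4, 6), (5, 6, 4), (6, 4, 5), (6, 5, 4), (8, 2, 3), (8, 3, 2).
That gives 12 states.

degeneracy = 12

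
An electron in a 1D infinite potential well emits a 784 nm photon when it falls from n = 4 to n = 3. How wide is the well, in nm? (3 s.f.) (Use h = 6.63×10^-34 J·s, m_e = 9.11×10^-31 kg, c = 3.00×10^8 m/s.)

The photon carries ΔE = hc/λ = 6.63×10^-34·3.00×10^8/7.84×10^-7 m = 2.537×10^-19 J.
Since ΔE = (4² − 3²)E_1, E_1 = 3.624×10^-20 J, and L = h/√(8m_eE_1) = 1.29×10^-9 m = 1.29 nm.

L = 1.29 nm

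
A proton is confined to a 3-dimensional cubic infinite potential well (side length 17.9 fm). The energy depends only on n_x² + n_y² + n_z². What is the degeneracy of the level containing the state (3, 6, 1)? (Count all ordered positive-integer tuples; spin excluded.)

The level has n_x² + n_y² + n_z² = 46. The ordered positive-integer solutions are (1, 3, 6), (1, 6, 3), (3, 1, 6), (3, 6, 1), (6, 1, 3), (6, 3, 1).
That gives 6 states.

degeneracy = 6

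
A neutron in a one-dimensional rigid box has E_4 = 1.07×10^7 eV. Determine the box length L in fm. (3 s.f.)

L = 17.5 fm

From E_n = n²h²/(8m_nL²), L = n·h/√(8m_nE_n).
E_4 = 1.07×10^7 eV = 1.714×10^-12 J, so L = 4·6.626×10^-34/√(8·1.675×10^-27·1.714×10^-12) = 1.75×10^-14 m = 17.5 fm.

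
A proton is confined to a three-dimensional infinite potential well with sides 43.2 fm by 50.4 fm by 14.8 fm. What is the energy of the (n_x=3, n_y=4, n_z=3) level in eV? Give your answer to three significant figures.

For a 3D rectangular well E = (h²/8m_p)·Σ n_i²/L_i² = (6.626×10^-34)²/(8·1.673×10^-27) · [3²/(43.2 fm)² + 4²/(50.4 fm)² + 3²/(14.8 fm)²].
Evaluating gives E = 1.713×10^-12 J = 1.07×10^7 eV.

E = 1.07×10^7 eV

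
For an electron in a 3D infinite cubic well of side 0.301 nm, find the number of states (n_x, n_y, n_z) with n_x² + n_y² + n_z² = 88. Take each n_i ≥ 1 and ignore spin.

degeneracy = 3

The level has n_x² + n_y² + n_z² = 88. The ordered positive-integer solutions are (4, 6, 6), (6, 4, 6), (6, 6, 4).
That gives 3 states.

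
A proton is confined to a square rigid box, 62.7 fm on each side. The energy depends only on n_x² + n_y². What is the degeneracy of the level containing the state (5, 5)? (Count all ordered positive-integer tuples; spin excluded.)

The level has n_x² + n_y² = 50. The ordered positive-integer solutions are (1, 7), (5, 5), (7, 1).
That gives 3 states.

degeneracy = 3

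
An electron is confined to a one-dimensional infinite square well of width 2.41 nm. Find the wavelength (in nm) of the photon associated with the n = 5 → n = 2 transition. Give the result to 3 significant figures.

E_1 = h²/(8m_eL²) = 1.037×10^-20 J, so ΔE = (5² − 2²)E_1 = 2.178×10^-19 J.
λ = hc/ΔE = (6.626×10^-34·2.998×10^8)/2.178×10^-19 = 9.12×10^-7 m = 912 nm.

λ = 912 nm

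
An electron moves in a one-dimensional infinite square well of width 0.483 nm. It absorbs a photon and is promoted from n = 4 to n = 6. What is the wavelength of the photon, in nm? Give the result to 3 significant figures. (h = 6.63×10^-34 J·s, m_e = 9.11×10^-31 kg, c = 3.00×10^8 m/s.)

E_1 = h²/(8m_eL²) = 2.585×10^-19 J, so ΔE = (6² − 4²)E_1 = 5.170×10^-18 J.
λ = hc/ΔE = (6.63×10^-34·3.00×10^8)/5.170×10^-18 = 3.85×10^-8 m = 38.5 nm.

λ = 38.5 nm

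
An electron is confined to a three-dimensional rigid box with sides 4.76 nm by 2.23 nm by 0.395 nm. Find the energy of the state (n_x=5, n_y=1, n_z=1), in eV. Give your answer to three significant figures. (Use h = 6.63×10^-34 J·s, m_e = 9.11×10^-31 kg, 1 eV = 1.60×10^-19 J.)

For a 3D rectangular well E = (h²/8m_e)·Σ n_i²/L_i² = (6.63×10^-34)²/(8·9.11×10^-31) · [5²/(4.76 nm)² + 1²/(2.23 nm)² + 1²/(0.395 nm)²].
Evaluating gives E = 4.652×10^-19 J = 2.91 eV.

E = 2.91 eV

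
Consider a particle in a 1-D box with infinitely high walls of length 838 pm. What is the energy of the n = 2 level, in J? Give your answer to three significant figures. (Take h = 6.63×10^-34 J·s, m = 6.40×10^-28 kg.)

E_2 = 4.89×10^-22 J

For an infinite well E_n = n²h²/(8mL²), so E_1 = h²/(8mL²) = (6.63×10^-34)²/(8·6.40×10^-28·(8.38×10^-10 m)²) = 1.223×10^-22 J.
Then E_2 = 2²·E_1 = 4·1.223×10^-22 J = 4.89×10^-22 J.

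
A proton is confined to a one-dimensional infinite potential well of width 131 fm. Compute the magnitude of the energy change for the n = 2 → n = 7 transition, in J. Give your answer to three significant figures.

|ΔE| = 8.60×10^-14 J

E_1 = h²/(8m_pL²) = 1.912×10^-15 J.
|ΔE| = |2² − 7²|·E_1 = 45·1.912×10^-15 J = 8.60×10^-14 J.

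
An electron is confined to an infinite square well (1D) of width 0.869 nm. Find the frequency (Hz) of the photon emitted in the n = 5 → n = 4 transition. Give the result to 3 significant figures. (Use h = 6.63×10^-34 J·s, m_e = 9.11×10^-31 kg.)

E_1 = h²/(8m_eL²) = 7.987×10^-20 J and ΔE = (5² − 4²)E_1 = 7.188×10^-19 J.
f = ΔE/h = 7.188×10^-19/6.63×10^-34 = 1.08×10^15 Hz.

f = 1.08×10^15 Hz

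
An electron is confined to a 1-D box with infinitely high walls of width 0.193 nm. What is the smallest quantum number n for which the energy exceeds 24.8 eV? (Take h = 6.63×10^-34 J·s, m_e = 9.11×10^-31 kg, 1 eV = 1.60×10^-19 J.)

n = 2

E_1 = h²/(8m_eL²) = 1.619×10^-18 J = 10.12 eV.
Need n² > 24.8/10.12 = 2.451, i.e. n > 1.566.
The smallest integer satisfying this is n = 2.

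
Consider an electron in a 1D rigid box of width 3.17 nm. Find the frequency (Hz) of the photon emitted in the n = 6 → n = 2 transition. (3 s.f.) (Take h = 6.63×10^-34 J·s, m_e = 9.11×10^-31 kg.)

f = 2.90×10^14 Hz

E_1 = h²/(8m_eL²) = 6.002×10^-21 J and ΔE = (6² − 2²)E_1 = 1.921×10^-19 J.
f = ΔE/h = 1.921×10^-19/6.63×10^-34 = 2.90×10^14 Hz.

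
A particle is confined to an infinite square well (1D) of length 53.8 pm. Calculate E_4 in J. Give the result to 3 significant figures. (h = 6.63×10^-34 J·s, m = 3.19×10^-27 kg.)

E_4 = 9.52×10^-20 J

For an infinite well E_n = n²h²/(8mL²), so E_1 = h²/(8mL²) = (6.63×10^-34)²/(8·3.19×10^-27·(5.38×10^-11 m)²) = 5.951×10^-21 J.
Then E_4 = 4²·E_1 = 16·5.951×10^-21 J = 9.52×10^-20 J.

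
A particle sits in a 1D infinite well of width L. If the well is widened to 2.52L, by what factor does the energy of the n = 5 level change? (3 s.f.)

0.157

E_n ∝ 1/L², so the energy scales by 1/2.52² = 0.157.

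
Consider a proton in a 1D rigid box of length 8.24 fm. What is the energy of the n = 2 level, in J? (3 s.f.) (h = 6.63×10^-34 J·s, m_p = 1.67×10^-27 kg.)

For an infinite well E_n = n²h²/(8m_pL²), so E_1 = h²/(8m_pL²) = (6.63×10^-34)²/(8·1.67×10^-27·(8.24×10^-15 m)²) = 4.846×10^-13 J.
Then E_2 = 2²·E_1 = 4·4.846×10^-13 J = 1.94×10^-12 J.

E_2 = 1.94×10^-12 J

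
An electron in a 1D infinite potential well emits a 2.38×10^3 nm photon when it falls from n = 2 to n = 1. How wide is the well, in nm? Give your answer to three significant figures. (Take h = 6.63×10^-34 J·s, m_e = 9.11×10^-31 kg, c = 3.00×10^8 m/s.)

L = 1.47 nm

The photon carries ΔE = hc/λ = 6.63×10^-34·3.00×10^8/2.38×10^-6 m = 8.357×10^-20 J.
Since ΔE = (2² − 1²)E_1, E_1 = 2.786×10^-20 J, and L = h/√(8m_eE_1) = 1.47×10^-9 m = 1.47 nm.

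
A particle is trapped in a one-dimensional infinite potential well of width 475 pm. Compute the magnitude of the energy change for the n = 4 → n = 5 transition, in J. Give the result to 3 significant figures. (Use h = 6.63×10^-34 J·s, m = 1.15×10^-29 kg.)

E_1 = h²/(8mL²) = 2.118×10^-20 J.
|ΔE| = |4² − 5²|·E_1 = 9·2.118×10^-20 J = 1.91×10^-19 J.

|ΔE| = 1.91×10^-19 J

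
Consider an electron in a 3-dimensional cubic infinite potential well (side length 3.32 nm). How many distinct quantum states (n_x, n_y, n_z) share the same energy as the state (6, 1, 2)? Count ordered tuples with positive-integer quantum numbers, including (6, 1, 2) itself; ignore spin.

The level has n_x² + n_y² + n_z² = 41. The ordered positive-integer solutions are (1, 2, 6), (1, 6, 2), (2, 1, 6), (2, 6, 1), (3, 4, 4), (4, 3, 4), (4, 4, 3), (6, 1, 2), (6, 2, 1).
That gives 9 states.

degeneracy = 9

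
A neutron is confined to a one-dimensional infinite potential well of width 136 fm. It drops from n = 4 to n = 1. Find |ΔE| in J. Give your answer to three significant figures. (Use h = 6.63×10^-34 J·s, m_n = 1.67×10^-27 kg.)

|ΔE| = 2.67×10^-14 J

E_1 = h²/(8m_nL²) = 1.779×10^-15 J.
|ΔE| = |4² − 1²|·E_1 = 15·1.779×10^-15 J = 2.67×10^-14 J.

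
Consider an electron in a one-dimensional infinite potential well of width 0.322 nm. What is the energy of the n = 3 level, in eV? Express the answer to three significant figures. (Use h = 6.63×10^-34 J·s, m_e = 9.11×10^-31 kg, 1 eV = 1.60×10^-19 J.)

For an infinite well E_n = n²h²/(8m_eL²), so E_1 = h²/(8m_eL²) = (6.63×10^-34)²/(8·9.11×10^-31·(3.22×10^-10 m)²) = 5.817×10^-19 J.
Then E_3 = 3²·E_1 = 9·5.817×10^-19 J = 5.235×10^-18 J.
Converting, E_3 = 5.235×10^-18 J / (1.60×10^-19 J/eV) = 32.7 eV.

E_3 = 32.7 eV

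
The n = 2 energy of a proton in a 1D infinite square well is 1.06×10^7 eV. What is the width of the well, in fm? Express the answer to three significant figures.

L = 8.79 fm

From E_n = n²h²/(8m_pL²), L = n·h/√(8m_pE_n).
E_2 = 1.06×10^7 eV = 1.698×10^-12 J, so L = 2·6.626×10^-34/√(8·1.673×10^-27·1.698×10^-12) = 8.79×10^-15 m = 8.79 fm.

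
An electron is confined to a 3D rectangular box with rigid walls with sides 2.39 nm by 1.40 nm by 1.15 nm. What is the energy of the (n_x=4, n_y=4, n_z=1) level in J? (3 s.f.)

For a 3D rectangular well E = (h²/8m_e)·Σ n_i²/L_i² = (6.626×10^-34)²/(8·9.109×10^-31) · [4²/(2.39 nm)² + 4²/(1.40 nm)² + 1²/(1.15 nm)²].
Evaluating gives E = 7.06×10^-19 J.

E = 7.06×10^-19 J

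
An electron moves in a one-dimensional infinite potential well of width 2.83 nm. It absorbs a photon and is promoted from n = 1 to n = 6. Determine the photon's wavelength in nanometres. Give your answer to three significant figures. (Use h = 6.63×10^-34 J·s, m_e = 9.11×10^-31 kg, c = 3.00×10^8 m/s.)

E_1 = h²/(8m_eL²) = 7.531×10^-21 J, so ΔE = (6² − 1²)E_1 = 2.636×10^-19 J.
λ = hc/ΔE = (6.63×10^-34·3.00×10^8)/2.636×10^-19 = 7.55×10^-7 m = 755 nm.

λ = 755 nm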